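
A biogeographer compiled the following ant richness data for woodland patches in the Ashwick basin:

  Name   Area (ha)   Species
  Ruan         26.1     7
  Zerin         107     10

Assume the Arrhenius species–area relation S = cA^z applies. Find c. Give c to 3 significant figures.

z = ln(S₂/S₁) / ln(A₂/A₁) = ln(10/7) / ln(107/26.1) = 0.3567 / 1.4109 = 0.2528
c = S₁ / A₁^z = 7 / 26.1^0.2528 = 7 / 2.281 = 3.069

3.07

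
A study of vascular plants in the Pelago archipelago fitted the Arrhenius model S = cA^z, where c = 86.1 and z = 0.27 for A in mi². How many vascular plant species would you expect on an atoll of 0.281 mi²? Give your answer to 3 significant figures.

S = 86.1 × 0.281^0.27 = 86.1 × 0.7098 ≈ 61.12

61.1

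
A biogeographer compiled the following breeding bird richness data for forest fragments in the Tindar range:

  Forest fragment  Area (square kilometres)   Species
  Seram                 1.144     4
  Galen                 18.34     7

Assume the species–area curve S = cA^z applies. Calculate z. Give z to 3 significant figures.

Taking logs: ln S = ln c + z ln A, so z = (ln S₂ − ln S₁)/(ln A₂ − ln A₁).
z = ln(7/4) / ln(18.34/1.144) = ln(1.75) / ln(16.03) = 0.5596 / 2.7746 = 0.2017

0.202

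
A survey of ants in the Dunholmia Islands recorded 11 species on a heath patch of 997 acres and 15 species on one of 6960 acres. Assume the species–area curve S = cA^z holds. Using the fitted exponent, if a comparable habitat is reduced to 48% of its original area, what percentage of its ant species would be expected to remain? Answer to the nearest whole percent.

z = ln(15/11) / ln(6960/997) = 0.3102 / 1.9432 = 0.1596
S_new/S_old = (A_new/A_old)^z = 0.48^0.1596 = exp(0.1596 × -0.7340) = 0.8895

89%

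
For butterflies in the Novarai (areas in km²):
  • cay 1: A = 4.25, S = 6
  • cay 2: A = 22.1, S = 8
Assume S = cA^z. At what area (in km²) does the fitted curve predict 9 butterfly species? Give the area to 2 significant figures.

z = ln(8/6) / ln(22.1/4.25) = 0.2877 / 1.6487 = 0.1745
c = 6 / 4.25^0.1745 = 6 / 1.287 = 4.661
A = (9/4.661)^(1/0.1745) ⇒ ln A = ln(1.931)/0.1745 = 3.7706
A = e^3.7706 ≈ 43.4 km²

43 km²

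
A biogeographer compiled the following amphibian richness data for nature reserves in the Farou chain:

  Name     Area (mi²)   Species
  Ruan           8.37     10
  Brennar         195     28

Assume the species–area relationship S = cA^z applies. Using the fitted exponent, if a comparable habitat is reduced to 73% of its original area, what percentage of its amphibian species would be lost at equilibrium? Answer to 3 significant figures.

z = ln(28/10) / ln(195/8.37) = 1.0296 / 3.1483 = 0.3270
S_new/S_old = (A_new/A_old)^z = 0.73^0.3270 = exp(0.3270 × -0.3147) = 0.9022
Fraction lost = 1 − 0.9022 = 0.0978

9.78%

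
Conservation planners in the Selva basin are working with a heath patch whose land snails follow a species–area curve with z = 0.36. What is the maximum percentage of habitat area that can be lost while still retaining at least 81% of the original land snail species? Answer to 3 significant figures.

Need (A_new/A_old)^0.36 = 0.81, so A_new/A_old = 0.81^(1/0.36) = 0.81^2.778
ln(A_new/A_old) = ln 0.81 / 0.36 = -0.2107 / 0.36 = -0.5853
A_new/A_old = e^-0.5853 ≈ 0.5569
Fraction that can be lost = 1 − 0.5569 = 0.4431

44.3%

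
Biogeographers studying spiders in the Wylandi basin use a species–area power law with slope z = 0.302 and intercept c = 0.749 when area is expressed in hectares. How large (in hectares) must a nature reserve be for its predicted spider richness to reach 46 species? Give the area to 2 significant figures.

830000 hectares

46 = 0.749 × A^0.302  ⇒  A^0.302 = 46/0.749 = 61.42
ln A = ln(61.42) / 0.302 = 4.1177 / 0.302 = 13.6346
A = e^13.6346 ≈ 834533 hectares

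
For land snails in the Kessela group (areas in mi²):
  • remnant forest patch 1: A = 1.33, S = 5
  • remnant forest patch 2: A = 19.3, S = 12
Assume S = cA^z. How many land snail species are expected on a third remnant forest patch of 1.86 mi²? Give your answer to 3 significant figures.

5.58

z = ln(12/5) / ln(19.3/1.33) = 0.8755 / 2.6749 = 0.3273
c = 5 / 1.33^0.3273 = 5 / 1.098 = 4.554
S₃ = 4.554 × 1.86^0.3273 = 4.554 × 1.225 ≈ 5.58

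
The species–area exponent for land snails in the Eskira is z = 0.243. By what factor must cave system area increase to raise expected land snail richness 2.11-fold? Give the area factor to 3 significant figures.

(A₂/A₁)^0.243 = 2.11, so A₂/A₁ = 2.11^(1/0.243) = 2.11^4.115
ln(A₂/A₁) = ln 2.11 / 0.243 = 0.7467 / 0.243 = 3.0728
A₂/A₁ = e^3.0728 ≈ 21.6

21.6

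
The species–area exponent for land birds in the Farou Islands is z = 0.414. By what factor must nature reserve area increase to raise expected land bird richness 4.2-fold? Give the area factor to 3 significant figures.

(A₂/A₁)^0.414 = 4.2, so A₂/A₁ = 4.2^(1/0.414) = 4.2^2.415
ln(A₂/A₁) = ln 4.2 / 0.414 = 1.4351 / 0.414 = 3.4664
A₂/A₁ = e^3.4664 ≈ 32.02

32.0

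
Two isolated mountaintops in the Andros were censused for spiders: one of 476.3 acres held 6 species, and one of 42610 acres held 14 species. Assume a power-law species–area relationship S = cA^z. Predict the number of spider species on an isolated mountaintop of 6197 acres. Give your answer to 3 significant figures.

z = ln(14/6) / ln(42610/476.3) = 0.8473 / 4.4938 = 0.1885
c = 6 / 476.3^0.1885 = 6 / 3.198 = 1.876
S₃ = 1.876 × 6197^0.1885 = 1.876 × 5.188 ≈ 9.733

9.73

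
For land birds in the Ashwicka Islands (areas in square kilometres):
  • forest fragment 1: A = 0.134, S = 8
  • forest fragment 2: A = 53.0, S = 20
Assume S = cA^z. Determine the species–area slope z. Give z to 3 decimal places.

Taking logs: ln S = ln c + z ln A, so z = (ln S₂ − ln S₁)/(ln A₂ − ln A₁).
z = ln(20/8) / ln(53/0.134) = ln(2.5) / ln(395.5) = 0.9163 / 5.9802 = 0.1532

0.153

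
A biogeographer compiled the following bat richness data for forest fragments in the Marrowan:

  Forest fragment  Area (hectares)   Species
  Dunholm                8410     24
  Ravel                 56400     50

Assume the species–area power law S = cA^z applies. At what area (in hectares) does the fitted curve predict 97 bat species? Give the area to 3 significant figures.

314000 hectares

z = ln(50/24) / ln(56400/8410) = 0.7340 / 1.9030 = 0.3857
c = 24 / 8410^0.3857 = 24 / 32.64 = 0.7353
A = (97/0.7353)^(1/0.3857) ⇒ ln A = ln(131.9)/0.3857 = 12.6585
A = e^12.6585 ≈ 314410 hectares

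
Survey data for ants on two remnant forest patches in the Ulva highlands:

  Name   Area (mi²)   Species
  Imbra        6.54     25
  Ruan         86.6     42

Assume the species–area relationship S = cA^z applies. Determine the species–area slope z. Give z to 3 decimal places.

Taking logs: ln S = ln c + z ln A, so z = (ln S₂ − ln S₁)/(ln A₂ − ln A₁).
z = ln(42/25) / ln(86.6/6.54) = ln(1.68) / ln(13.24) = 0.5188 / 2.5834 = 0.2008

0.201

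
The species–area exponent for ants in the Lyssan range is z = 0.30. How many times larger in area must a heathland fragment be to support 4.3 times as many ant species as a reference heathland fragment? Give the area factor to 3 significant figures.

(A₂/A₁)^0.3 = 4.3, so A₂/A₁ = 4.3^(1/0.3) = 4.3^3.333
ln(A₂/A₁) = ln 4.3 / 0.3 = 1.4586 / 0.3 = 4.8621
A₂/A₁ = e^4.8621 ≈ 129.3

129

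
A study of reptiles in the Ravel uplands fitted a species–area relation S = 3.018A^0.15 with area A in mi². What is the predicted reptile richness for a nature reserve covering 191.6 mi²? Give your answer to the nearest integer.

7

S = 3.018 × 191.6^0.15
ln S = ln 3.018 + 0.15 × ln 191.6 = 1.1046 + 0.15 × 5.2554 = 1.8929
S = e^1.8929 ≈ 6.639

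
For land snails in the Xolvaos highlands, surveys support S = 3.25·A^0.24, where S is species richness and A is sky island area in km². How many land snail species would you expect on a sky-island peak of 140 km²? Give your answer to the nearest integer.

S = 3.25 × 140^0.24
ln S = ln 3.25 + 0.24 × ln 140 = 1.1787 + 0.24 × 4.9416 = 2.3646
S = e^2.3646 ≈ 10.64

11 species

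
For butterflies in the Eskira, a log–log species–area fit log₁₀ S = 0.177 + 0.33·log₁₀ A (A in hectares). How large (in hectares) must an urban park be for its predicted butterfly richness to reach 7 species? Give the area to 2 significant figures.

7 = 1.503 × A^0.33  ⇒  A^0.33 = 7/1.503 = 4.657
ln A = ln(4.657) / 0.33 = 1.5384 / 0.33 = 4.6617
A = e^4.6617 ≈ 105.8 hectares

110 hectares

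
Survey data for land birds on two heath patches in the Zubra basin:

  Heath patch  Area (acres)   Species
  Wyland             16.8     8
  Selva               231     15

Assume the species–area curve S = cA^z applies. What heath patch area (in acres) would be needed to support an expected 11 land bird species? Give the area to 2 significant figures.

63 acres

z = ln(15/8) / ln(231/16.8) = 0.6286 / 2.6210 = 0.2398
c = 8 / 16.8^0.2398 = 8 / 1.967 = 4.067
A = (11/4.067)^(1/0.2398) ⇒ ln A = ln(2.705)/0.2398 = 4.1492
A = e^4.1492 ≈ 63.38 acres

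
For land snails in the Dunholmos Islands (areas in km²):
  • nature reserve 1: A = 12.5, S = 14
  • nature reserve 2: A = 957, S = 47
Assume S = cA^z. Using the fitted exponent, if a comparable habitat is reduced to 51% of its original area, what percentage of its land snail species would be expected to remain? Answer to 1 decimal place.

z = ln(47/14) / ln(957/12.5) = 1.2111 / 4.3381 = 0.2792
S_new/S_old = (A_new/A_old)^z = 0.51^0.2792 = exp(0.2792 × -0.6733) = 0.8286

82.9%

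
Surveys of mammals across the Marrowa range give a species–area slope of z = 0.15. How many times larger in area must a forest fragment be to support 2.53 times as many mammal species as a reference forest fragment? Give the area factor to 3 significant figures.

487

(A₂/A₁)^0.15 = 2.53, so A₂/A₁ = 2.53^(1/0.15) = 2.53^6.667
ln(A₂/A₁) = ln 2.53 / 0.15 = 0.9282 / 0.15 = 6.1881
A₂/A₁ = e^6.1881 ≈ 486.9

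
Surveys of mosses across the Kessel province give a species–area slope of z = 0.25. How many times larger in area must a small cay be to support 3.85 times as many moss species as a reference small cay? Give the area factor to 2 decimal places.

219.71

(A₂/A₁)^0.25 = 3.85, so A₂/A₁ = 3.85^(1/0.25) = 3.85^4
ln(A₂/A₁) = ln 3.85 / 0.25 = 1.3481 / 0.25 = 5.3923
A₂/A₁ = e^5.3923 ≈ 219.7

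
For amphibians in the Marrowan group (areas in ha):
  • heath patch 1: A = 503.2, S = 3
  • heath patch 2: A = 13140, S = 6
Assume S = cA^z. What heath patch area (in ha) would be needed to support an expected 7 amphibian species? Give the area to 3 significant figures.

z = ln(6/3) / ln(13140/503.2) = 0.6931 / 3.2624 = 0.2125
c = 3 / 503.2^0.2125 = 3 / 3.75 = 0.8
A = (7/0.8)^(1/0.2125) ⇒ ln A = ln(8.75)/0.2125 = 10.2090
A = e^10.2090 ≈ 27145 ha

27100 ha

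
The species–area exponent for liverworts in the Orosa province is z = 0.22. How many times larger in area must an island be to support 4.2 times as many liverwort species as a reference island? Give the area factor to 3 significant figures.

681

(A₂/A₁)^0.22 = 4.2, so A₂/A₁ = 4.2^(1/0.22) = 4.2^4.545
ln(A₂/A₁) = ln 4.2 / 0.22 = 1.4351 / 0.22 = 6.5231
A₂/A₁ = e^6.5231 ≈ 680.7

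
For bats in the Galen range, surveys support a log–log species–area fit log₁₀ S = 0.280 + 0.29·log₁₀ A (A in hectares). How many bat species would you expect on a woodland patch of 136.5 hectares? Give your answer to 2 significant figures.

7.9

S = 1.905 × 136.5^0.29
ln S = ln 1.905 + 0.29 × ln 136.5 = 0.6447 + 0.29 × 4.9163 = 2.0705
S = e^2.0705 ≈ 7.928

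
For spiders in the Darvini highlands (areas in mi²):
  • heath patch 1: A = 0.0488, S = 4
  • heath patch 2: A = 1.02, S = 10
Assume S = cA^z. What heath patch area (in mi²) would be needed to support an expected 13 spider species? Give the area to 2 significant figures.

2.4 mi²

z = ln(10/4) / ln(1.02/0.0488) = 0.9163 / 3.0398 = 0.3014
c = 4 / 0.0488^0.3014 = 4 / 0.4024 = 9.94
A = (13/9.94)^(1/0.3014) ⇒ ln A = ln(1.308)/0.3014 = 0.8902
A = e^0.8902 ≈ 2.436 mi²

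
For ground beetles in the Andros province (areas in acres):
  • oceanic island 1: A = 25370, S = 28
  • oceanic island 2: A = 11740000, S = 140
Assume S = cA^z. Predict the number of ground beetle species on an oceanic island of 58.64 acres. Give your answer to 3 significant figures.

z = ln(140/28) / ln(11740000/25370) = 1.6094 / 6.1372 = 0.2622
c = 28 / 25370^0.2622 = 28 / 14.29 = 1.96
S₃ = 1.96 × 58.64^0.2622 = 1.96 × 2.909 ≈ 5.7

5.70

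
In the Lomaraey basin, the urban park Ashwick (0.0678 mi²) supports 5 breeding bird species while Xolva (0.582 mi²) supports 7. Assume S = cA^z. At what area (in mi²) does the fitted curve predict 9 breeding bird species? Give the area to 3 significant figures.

z = ln(7/5) / ln(0.582/0.0678) = 0.3365 / 2.1499 = 0.1565
c = 5 / 0.0678^0.1565 = 5 / 0.6563 = 7.619
A = (9/7.619)^(1/0.1565) ⇒ ln A = ln(1.181)/0.1565 = 1.0645
A = e^1.0645 ≈ 2.899 mi²

2.90 mi²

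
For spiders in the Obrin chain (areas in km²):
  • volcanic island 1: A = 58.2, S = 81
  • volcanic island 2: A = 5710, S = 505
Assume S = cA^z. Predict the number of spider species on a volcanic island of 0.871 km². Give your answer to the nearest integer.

z = ln(505/81) / ln(5710/58.2) = 1.8301 / 4.5861 = 0.3991
c = 81 / 58.2^0.3991 = 81 / 5.062 = 16
S₃ = 16 × 0.871^0.3991 = 16 × 0.9464 ≈ 15.14

15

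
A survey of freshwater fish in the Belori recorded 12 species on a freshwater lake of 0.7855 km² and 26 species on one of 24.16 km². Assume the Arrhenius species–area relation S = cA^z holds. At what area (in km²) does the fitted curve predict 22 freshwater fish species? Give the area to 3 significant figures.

11.5 km²

z = ln(26/12) / ln(24.16/0.7855) = 0.7732 / 3.4261 = 0.2257
c = 12 / 0.7855^0.2257 = 12 / 0.947 = 12.67
A = (22/12.67)^(1/0.2257) ⇒ ln A = ln(1.736)/0.2257 = 2.4445
A = e^2.4445 ≈ 11.52 km²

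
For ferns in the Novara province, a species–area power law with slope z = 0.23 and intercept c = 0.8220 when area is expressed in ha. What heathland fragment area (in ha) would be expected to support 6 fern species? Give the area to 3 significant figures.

5670 ha

6 = 0.822 × A^0.23  ⇒  A^0.23 = 6/0.822 = 7.299
ln A = ln(7.299) / 0.23 = 1.9878 / 0.23 = 8.6425
A = e^8.6425 ≈ 5667 ha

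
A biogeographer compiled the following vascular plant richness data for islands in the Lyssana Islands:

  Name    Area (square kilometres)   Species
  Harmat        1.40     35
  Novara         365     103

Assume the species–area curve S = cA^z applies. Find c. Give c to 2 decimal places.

32.79

z = ln(S₂/S₁) / ln(A₂/A₁) = ln(103/35) / ln(365/1.4) = 1.0794 / 5.5634 = 0.1940
c = S₁ / A₁^z = 35 / 1.4^0.1940 = 35 / 1.067 = 32.79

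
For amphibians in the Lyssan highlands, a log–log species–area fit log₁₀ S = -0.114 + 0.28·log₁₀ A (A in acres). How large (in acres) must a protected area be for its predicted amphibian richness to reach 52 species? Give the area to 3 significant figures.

3430000 acres

52 = 0.7691 × A^0.28  ⇒  A^0.28 = 52/0.7691 = 67.61
ln A = ln(67.61) / 0.28 = 4.2137 / 0.28 = 15.0491
A = e^15.0491 ≈ 3433414 acres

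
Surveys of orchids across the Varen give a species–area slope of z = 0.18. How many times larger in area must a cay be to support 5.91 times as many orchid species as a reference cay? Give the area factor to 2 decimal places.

19346.26

(A₂/A₁)^0.18 = 5.91, so A₂/A₁ = 5.91^(1/0.18) = 5.91^5.556
ln(A₂/A₁) = ln 5.91 / 0.18 = 1.7766 / 0.18 = 9.8703
A₂/A₁ = e^9.8703 ≈ 19346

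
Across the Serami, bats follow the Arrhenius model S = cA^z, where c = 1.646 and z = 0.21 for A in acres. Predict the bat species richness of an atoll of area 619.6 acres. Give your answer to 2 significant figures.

S = 1.646 × 619.6^0.21 = 1.646 × 3.858 ≈ 6.35

6.3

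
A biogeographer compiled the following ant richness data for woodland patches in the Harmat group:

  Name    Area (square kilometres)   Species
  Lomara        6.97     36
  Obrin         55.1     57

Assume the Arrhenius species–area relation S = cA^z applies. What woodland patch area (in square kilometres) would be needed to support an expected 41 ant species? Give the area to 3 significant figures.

12.5 square kilometres

z = ln(57/36) / ln(55.1/6.97) = 0.4595 / 2.0675 = 0.2223
c = 36 / 6.97^0.2223 = 36 / 1.54 = 23.38
A = (41/23.38)^(1/0.2223) ⇒ ln A = ln(1.753)/0.2223 = 2.5268
A = e^2.5268 ≈ 12.51 square kilometres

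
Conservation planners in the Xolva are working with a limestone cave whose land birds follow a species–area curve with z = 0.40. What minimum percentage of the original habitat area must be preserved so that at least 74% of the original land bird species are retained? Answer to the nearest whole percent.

Need (A_new/A_old)^0.4 = 0.74, so A_new/A_old = 0.74^(1/0.4) = 0.74^2.5
ln(A_new/A_old) = ln 0.74 / 0.4 = -0.3011 / 0.4 = -0.7528
A_new/A_old = e^-0.7528 ≈ 0.4711

47%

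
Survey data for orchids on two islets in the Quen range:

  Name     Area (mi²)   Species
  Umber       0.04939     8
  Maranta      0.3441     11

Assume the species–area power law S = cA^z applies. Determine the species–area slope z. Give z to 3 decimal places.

Taking logs: ln S = ln c + z ln A, so z = (ln S₂ − ln S₁)/(ln A₂ − ln A₁).
z = ln(11/8) / ln(0.3441/0.04939) = ln(1.375) / ln(6.967) = 0.3185 / 1.9412 = 0.1641

0.164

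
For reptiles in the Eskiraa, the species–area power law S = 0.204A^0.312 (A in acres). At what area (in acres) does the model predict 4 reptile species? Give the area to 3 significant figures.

13900 acres

4 = 0.204 × A^0.312  ⇒  A^0.312 = 4/0.204 = 19.61
ln A = ln(19.61) / 0.312 = 2.9759 / 0.312 = 9.5382
A = e^9.5382 ≈ 13880 acres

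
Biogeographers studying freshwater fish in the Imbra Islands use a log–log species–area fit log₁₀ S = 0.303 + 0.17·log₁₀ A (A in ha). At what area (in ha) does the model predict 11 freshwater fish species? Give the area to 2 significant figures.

11 = 2.009 × A^0.17  ⇒  A^0.17 = 11/2.009 = 5.475
ln A = ln(5.475) / 0.17 = 1.7002 / 0.17 = 10.0012
A = e^10.0012 ≈ 22054 ha

22000 ha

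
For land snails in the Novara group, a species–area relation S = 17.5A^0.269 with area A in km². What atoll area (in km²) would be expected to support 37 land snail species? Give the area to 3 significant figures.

37 = 17.5 × A^0.269  ⇒  A^0.269 = 37/17.5 = 2.114
ln A = ln(2.114) / 0.269 = 0.7487 / 0.269 = 2.7833
A = e^2.7833 ≈ 16.17 km²

16.2 km²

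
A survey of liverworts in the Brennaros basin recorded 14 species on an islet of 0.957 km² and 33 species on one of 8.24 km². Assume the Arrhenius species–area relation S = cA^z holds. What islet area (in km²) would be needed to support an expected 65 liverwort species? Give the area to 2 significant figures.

45 km²

z = ln(33/14) / ln(8.24/0.957) = 0.8575 / 2.1530 = 0.3983
c = 14 / 0.957^0.3983 = 14 / 0.9826 = 14.25
A = (65/14.25)^(1/0.3983) ⇒ ln A = ln(4.562)/0.3983 = 3.8111
A = e^3.8111 ≈ 45.2 km²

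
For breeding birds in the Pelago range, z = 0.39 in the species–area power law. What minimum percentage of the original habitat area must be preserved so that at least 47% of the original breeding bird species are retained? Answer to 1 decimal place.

Need (A_new/A_old)^0.39 = 0.47, so A_new/A_old = 0.47^(1/0.39) = 0.47^2.564
ln(A_new/A_old) = ln 0.47 / 0.39 = -0.7550 / 0.39 = -1.9360
A_new/A_old = e^-1.9360 ≈ 0.1443

14.4%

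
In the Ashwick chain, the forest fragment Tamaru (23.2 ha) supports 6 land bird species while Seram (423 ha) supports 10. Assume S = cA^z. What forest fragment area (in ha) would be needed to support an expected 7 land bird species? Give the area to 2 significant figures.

z = ln(10/6) / ln(423/23.2) = 0.5108 / 2.9032 = 0.1760
c = 6 / 23.2^0.1760 = 6 / 1.739 = 3.451
A = (7/3.451)^(1/0.1760) ⇒ ln A = ln(2.029)/0.1760 = 4.0203
A = e^4.0203 ≈ 55.72 ha

56 ha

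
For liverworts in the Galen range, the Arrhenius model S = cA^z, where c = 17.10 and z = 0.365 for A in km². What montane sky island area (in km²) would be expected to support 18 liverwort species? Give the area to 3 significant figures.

1.15 km²

18 = 17.1 × A^0.365  ⇒  A^0.365 = 18/17.1 = 1.053
ln A = ln(1.053) / 0.365 = 0.0513 / 0.365 = 0.1405
A = e^0.1405 ≈ 1.151 km²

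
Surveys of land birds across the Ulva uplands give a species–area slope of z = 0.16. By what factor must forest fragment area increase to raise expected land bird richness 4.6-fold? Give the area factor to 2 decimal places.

(A₂/A₁)^0.16 = 4.6, so A₂/A₁ = 4.6^(1/0.16) = 4.6^6.25
ln(A₂/A₁) = ln 4.6 / 0.16 = 1.5261 / 0.16 = 9.5379
A₂/A₁ = e^9.5379 ≈ 13875

13875.11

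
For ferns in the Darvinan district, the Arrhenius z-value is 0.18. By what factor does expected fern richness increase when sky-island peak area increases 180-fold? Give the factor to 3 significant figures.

S₂/S₁ = (A₂/A₁)^z = 180^0.18
ln(S₂/S₁) = 0.18 × ln 180 = 0.18 × 5.1930 = 0.9347
S₂/S₁ = e^0.9347 ≈ 2.547

2.55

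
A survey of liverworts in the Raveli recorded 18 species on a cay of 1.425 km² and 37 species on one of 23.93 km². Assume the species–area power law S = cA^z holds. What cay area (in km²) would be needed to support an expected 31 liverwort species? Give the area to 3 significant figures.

12.0 km²

z = ln(37/18) / ln(23.93/1.425) = 0.7205 / 2.8210 = 0.2554
c = 18 / 1.425^0.2554 = 18 / 1.095 = 16.44
A = (31/16.44)^(1/0.2554) ⇒ ln A = ln(1.885)/0.2554 = 2.4824
A = e^2.4824 ≈ 11.97 km²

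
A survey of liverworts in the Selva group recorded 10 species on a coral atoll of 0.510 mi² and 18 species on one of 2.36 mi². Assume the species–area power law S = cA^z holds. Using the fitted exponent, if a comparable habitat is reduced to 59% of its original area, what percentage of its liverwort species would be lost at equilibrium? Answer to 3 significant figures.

18.3%

z = ln(18/10) / ln(2.36/0.51) = 0.5878 / 1.5320 = 0.3837
S_new/S_old = (A_new/A_old)^z = 0.59^0.3837 = exp(0.3837 × -0.5276) = 0.8167
Fraction lost = 1 − 0.8167 = 0.1833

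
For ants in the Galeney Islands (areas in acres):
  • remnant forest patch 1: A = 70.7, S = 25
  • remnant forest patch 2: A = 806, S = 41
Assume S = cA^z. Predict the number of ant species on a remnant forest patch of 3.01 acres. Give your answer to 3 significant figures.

13.2

z = ln(41/25) / ln(806/70.7) = 0.4947 / 2.4336 = 0.2033
c = 25 / 70.7^0.2033 = 25 / 2.377 = 10.52
S₃ = 10.52 × 3.01^0.2033 = 10.52 × 1.251 ≈ 13.16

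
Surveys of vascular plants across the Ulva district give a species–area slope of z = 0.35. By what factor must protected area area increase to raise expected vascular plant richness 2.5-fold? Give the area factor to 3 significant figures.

(A₂/A₁)^0.35 = 2.5, so A₂/A₁ = 2.5^(1/0.35) = 2.5^2.857
ln(A₂/A₁) = ln 2.5 / 0.35 = 0.9163 / 0.35 = 2.6180
A₂/A₁ = e^2.6180 ≈ 13.71

13.7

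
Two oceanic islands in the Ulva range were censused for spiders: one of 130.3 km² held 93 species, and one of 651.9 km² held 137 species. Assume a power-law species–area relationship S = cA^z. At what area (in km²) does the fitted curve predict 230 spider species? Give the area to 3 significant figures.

z = ln(137/93) / ln(651.9/130.3) = 0.3874 / 1.6101 = 0.2406
c = 93 / 130.3^0.2406 = 93 / 3.227 = 28.82
A = (230/28.82)^(1/0.2406) ⇒ ln A = ln(7.982)/0.2406 = 8.6332
A = e^8.6332 ≈ 5615 km²

5620 km²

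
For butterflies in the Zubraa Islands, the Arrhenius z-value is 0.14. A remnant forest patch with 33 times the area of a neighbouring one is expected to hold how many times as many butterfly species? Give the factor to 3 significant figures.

1.63

S₂/S₁ = (A₂/A₁)^z = 33^0.14
ln(S₂/S₁) = 0.14 × ln 33 = 0.14 × 3.4965 = 0.4895
S₂/S₁ = e^0.4895 ≈ 1.632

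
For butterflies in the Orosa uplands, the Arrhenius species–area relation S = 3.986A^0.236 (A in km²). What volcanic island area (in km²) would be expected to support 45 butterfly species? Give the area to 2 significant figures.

29000 km²

45 = 3.986 × A^0.236  ⇒  A^0.236 = 45/3.986 = 11.29
ln A = ln(11.29) / 0.236 = 2.4239 / 0.236 = 10.2707
A = e^10.2707 ≈ 28873 km²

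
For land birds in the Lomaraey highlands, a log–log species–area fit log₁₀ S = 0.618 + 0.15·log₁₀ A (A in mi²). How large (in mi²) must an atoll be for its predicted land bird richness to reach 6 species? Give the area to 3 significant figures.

11.7 mi²

6 = 4.15 × A^0.15  ⇒  A^0.15 = 6/4.15 = 1.446
ln A = ln(1.446) / 0.15 = 0.3688 / 0.15 = 2.4584
A = e^2.4584 ≈ 11.69 mi²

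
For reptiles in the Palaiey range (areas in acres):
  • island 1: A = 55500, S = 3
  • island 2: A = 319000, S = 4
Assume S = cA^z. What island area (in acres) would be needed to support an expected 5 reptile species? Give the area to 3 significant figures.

z = ln(4/3) / ln(319000/55500) = 0.2877 / 1.7488 = 0.1645
c = 3 / 55500^0.1645 = 3 / 6.032 = 0.4974
A = (5/0.4974)^(1/0.1645) ⇒ ln A = ln(10.05)/0.1645 = 14.0294
A = e^14.0294 ≈ 1238520 acres

1240000 acres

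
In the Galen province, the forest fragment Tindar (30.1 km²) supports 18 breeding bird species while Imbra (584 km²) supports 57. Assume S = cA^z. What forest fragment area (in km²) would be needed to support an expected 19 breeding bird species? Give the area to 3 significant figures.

z = ln(57/18) / ln(584/30.1) = 1.1527 / 2.9654 = 0.3887
c = 18 / 30.1^0.3887 = 18 / 3.756 = 4.792
A = (19/4.792)^(1/0.3887) ⇒ ln A = ln(3.965)/0.3887 = 3.5436
A = e^3.5436 ≈ 34.59 km²

34.6 km²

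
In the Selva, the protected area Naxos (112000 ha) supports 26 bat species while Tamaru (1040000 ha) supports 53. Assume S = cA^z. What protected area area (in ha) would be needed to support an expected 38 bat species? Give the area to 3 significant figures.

367000 ha

z = ln(53/26) / ln(1040000/112000) = 0.7122 / 2.2285 = 0.3196
c = 26 / 112000^0.3196 = 26 / 41.08 = 0.6329
A = (38/0.6329)^(1/0.3196) ⇒ ln A = ln(60.05)/0.3196 = 12.8137
A = e^12.8137 ≈ 367209 ha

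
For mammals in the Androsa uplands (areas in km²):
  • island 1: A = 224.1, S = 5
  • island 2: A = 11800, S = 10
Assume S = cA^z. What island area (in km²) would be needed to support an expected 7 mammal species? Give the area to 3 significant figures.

1530 km²

z = ln(10/5) / ln(11800/224.1) = 0.6931 / 3.9638 = 0.1749
c = 5 / 224.1^0.1749 = 5 / 2.576 = 1.941
A = (7/1.941)^(1/0.1749) ⇒ ln A = ln(3.607)/0.1749 = 7.3362
A = e^7.3362 ≈ 1535 km²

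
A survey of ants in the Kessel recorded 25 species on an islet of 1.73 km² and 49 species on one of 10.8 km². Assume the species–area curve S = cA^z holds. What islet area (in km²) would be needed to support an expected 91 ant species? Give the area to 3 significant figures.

58.2 km²

z = ln(49/25) / ln(10.8/1.73) = 0.6729 / 1.8314 = 0.3674
c = 25 / 1.73^0.3674 = 25 / 1.223 = 20.44
A = (91/20.44)^(1/0.3674) ⇒ ln A = ln(4.452)/0.3674 = 4.0643
A = e^4.0643 ≈ 58.22 km²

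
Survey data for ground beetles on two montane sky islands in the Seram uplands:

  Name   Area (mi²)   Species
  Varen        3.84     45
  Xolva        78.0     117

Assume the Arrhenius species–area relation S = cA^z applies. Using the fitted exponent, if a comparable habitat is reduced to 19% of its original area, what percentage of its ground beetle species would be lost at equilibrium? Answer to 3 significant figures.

z = ln(117/45) / ln(78/3.84) = 0.9555 / 3.0112 = 0.3173
S_new/S_old = (A_new/A_old)^z = 0.19^0.3173 = exp(0.3173 × -1.6607) = 0.5904
Fraction lost = 1 − 0.5904 = 0.4096

41.0%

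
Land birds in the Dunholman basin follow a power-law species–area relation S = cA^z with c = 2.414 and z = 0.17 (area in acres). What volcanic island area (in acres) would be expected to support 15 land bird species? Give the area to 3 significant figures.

46400 acres

15 = 2.414 × A^0.17  ⇒  A^0.17 = 15/2.414 = 6.214
ln A = ln(6.214) / 0.17 = 1.8268 / 0.17 = 10.7457
A = e^10.7457 ≈ 46429 acres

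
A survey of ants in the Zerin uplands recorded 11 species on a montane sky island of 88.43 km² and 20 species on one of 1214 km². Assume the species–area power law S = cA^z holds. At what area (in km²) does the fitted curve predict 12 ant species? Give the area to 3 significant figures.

z = ln(20/11) / ln(1214/88.43) = 0.5978 / 2.6195 = 0.2282
c = 11 / 88.43^0.2282 = 11 / 2.781 = 3.955
A = (12/3.955)^(1/0.2282) ⇒ ln A = ln(3.034)/0.2282 = 4.8635
A = e^4.8635 ≈ 129.5 km²

129 km²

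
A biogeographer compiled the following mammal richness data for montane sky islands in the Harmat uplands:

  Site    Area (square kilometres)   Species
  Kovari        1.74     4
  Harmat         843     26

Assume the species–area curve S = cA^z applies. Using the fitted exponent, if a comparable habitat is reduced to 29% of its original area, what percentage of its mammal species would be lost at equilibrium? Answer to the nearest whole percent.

31%

z = ln(26/4) / ln(843/1.74) = 1.8718 / 6.1831 = 0.3027
S_new/S_old = (A_new/A_old)^z = 0.29^0.3027 = exp(0.3027 × -1.2379) = 0.6875
Fraction lost = 1 − 0.6875 = 0.3125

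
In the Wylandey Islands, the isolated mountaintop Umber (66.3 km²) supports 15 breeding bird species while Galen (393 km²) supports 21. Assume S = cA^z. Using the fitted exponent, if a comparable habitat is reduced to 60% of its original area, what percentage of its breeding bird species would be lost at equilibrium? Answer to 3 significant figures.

9.21%

z = ln(21/15) / ln(393/66.3) = 0.3365 / 1.7796 = 0.1891
S_new/S_old = (A_new/A_old)^z = 0.6^0.1891 = exp(0.1891 × -0.5108) = 0.9079
Fraction lost = 1 − 0.9079 = 0.09206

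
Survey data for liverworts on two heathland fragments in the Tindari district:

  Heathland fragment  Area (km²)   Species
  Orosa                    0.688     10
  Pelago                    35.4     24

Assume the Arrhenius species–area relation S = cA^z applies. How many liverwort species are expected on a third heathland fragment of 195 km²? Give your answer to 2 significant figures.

35

z = ln(24/10) / ln(35.4/0.688) = 0.8755 / 3.9407 = 0.2222
c = 10 / 0.688^0.2222 = 10 / 0.9203 = 10.87
S₃ = 10.87 × 195^0.2222 = 10.87 × 3.227 ≈ 35.06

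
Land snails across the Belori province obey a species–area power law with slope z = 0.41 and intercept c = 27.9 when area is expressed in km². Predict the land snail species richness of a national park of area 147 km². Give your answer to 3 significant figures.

216

S = 27.9 × 147^0.41
ln S = ln 27.9 + 0.41 × ln 147 = 3.3286 + 0.41 × 4.9904 = 5.3747
S = e^5.3747 ≈ 215.9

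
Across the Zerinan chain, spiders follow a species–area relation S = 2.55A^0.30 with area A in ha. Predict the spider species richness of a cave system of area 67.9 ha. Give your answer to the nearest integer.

S = 2.55 × 67.9^0.3
ln S = ln 2.55 + 0.3 × ln 67.9 = 0.9361 + 0.3 × 4.2180 = 2.2015
S = e^2.2015 ≈ 9.039

9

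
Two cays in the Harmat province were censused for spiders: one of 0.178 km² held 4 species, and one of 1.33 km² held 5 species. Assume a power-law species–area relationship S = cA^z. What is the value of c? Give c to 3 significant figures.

4.84

z = ln(S₂/S₁) / ln(A₂/A₁) = ln(5/4) / ln(1.33/0.178) = 0.2231 / 2.0112 = 0.1110
c = S₁ / A₁^z = 4 / 0.178^0.1110 = 4 / 0.8257 = 4.844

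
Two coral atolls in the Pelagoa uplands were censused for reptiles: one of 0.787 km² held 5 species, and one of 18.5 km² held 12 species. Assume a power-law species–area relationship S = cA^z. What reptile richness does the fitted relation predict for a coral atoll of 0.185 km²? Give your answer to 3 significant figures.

3.35

z = ln(12/5) / ln(18.5/0.787) = 0.8755 / 3.1573 = 0.2773
c = 5 / 0.787^0.2773 = 5 / 0.9357 = 5.343
S₃ = 5.343 × 0.185^0.2773 = 5.343 × 0.6263 ≈ 3.347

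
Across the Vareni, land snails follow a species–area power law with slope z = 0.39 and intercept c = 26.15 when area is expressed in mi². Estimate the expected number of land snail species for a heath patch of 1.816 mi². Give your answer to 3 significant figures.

S = 26.15 × 1.816^0.39
ln S = ln 26.15 + 0.39 × ln 1.816 = 3.2638 + 0.39 × 0.5966 = 3.4965
S = e^3.4965 ≈ 33

33.0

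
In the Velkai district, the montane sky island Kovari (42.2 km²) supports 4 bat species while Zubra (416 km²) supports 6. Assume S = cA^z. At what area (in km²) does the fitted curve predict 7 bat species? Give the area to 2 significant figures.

990 km²

z = ln(6/4) / ln(416/42.2) = 0.4055 / 2.2883 = 0.1772
c = 4 / 42.2^0.1772 = 4 / 1.941 = 2.061
A = (7/2.061)^(1/0.1772) ⇒ ln A = ln(3.397)/0.1772 = 6.9006
A = e^6.9006 ≈ 992.9 km²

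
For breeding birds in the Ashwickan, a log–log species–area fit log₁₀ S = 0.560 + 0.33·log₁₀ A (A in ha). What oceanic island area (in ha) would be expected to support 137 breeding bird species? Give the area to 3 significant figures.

60000 ha

137 = 3.631 × A^0.33  ⇒  A^0.33 = 137/3.631 = 37.73
ln A = ln(37.73) / 0.33 = 3.6305 / 0.33 = 11.0016
A = e^11.0016 ≈ 59971 ha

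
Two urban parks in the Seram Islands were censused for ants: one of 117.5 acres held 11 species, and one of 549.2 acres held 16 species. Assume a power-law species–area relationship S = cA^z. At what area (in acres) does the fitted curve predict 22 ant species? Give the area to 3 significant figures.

2040 acres

z = ln(16/11) / ln(549.2/117.5) = 0.3747 / 1.5420 = 0.2430
c = 11 / 117.5^0.2430 = 11 / 3.184 = 3.455
A = (22/3.455)^(1/0.2430) ⇒ ln A = ln(6.368)/0.2430 = 7.6190
A = e^7.6190 ≈ 2037 acres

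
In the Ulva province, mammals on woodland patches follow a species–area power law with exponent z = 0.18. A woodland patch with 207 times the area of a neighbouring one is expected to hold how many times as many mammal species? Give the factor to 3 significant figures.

2.61

S₂/S₁ = (A₂/A₁)^z = 207^0.18
ln(S₂/S₁) = 0.18 × ln 207 = 0.18 × 5.3327 = 0.9599
S₂/S₁ = e^0.9599 ≈ 2.611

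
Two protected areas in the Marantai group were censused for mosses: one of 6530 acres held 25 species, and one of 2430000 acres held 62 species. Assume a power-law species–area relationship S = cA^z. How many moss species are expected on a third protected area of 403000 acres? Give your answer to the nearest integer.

47

z = ln(62/25) / ln(2430000/6530) = 0.9083 / 5.9192 = 0.1534
c = 25 / 6530^0.1534 = 25 / 3.849 = 6.495
S₃ = 6.495 × 403000^0.1534 = 6.495 × 7.246 ≈ 47.06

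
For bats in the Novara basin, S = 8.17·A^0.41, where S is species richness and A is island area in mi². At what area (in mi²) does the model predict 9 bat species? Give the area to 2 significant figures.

1.3 mi²

9 = 8.17 × A^0.41  ⇒  A^0.41 = 9/8.17 = 1.102
ln A = ln(1.102) / 0.41 = 0.0968 / 0.41 = 0.2360
A = e^0.2360 ≈ 1.266 mi²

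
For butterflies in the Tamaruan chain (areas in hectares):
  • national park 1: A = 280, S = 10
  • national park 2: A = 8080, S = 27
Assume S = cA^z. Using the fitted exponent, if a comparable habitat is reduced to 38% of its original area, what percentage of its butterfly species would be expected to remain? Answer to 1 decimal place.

75.1%

z = ln(27/10) / ln(8080/280) = 0.9933 / 3.3624 = 0.2954
S_new/S_old = (A_new/A_old)^z = 0.38^0.2954 = exp(0.2954 × -0.9676) = 0.7514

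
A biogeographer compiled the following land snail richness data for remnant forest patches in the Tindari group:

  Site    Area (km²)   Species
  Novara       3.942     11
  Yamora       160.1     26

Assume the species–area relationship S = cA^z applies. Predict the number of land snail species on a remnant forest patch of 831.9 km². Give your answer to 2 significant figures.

38

z = ln(26/11) / ln(160.1/3.942) = 0.8602 / 3.7041 = 0.2322
c = 11 / 3.942^0.2322 = 11 / 1.375 = 7.999
S₃ = 7.999 × 831.9^0.2322 = 7.999 × 4.766 ≈ 38.12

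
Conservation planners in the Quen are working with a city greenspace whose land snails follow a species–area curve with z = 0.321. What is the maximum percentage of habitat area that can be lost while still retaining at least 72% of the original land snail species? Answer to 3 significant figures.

Need (A_new/A_old)^0.321 = 0.72, so A_new/A_old = 0.72^(1/0.321) = 0.72^3.115
ln(A_new/A_old) = ln 0.72 / 0.321 = -0.3285 / 0.321 = -1.0234
A_new/A_old = e^-1.0234 ≈ 0.3594
Fraction that can be lost = 1 − 0.3594 = 0.6406

64.1%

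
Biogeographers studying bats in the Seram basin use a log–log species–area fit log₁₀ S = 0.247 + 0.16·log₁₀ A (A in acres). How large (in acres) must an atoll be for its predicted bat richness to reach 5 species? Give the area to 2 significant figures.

670 acres

5 = 1.766 × A^0.16  ⇒  A^0.16 = 5/1.766 = 2.831
ln A = ln(2.831) / 0.16 = 1.0407 / 0.16 = 6.5044
A = e^6.5044 ≈ 668.1 acres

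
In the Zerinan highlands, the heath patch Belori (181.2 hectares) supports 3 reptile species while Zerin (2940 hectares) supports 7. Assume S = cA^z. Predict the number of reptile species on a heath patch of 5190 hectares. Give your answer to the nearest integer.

8

z = ln(7/3) / ln(2940/181.2) = 0.8473 / 2.7866 = 0.3041
c = 3 / 181.2^0.3041 = 3 / 4.86 = 0.6173
S₃ = 0.6173 × 5190^0.3041 = 0.6173 × 13.48 ≈ 8.32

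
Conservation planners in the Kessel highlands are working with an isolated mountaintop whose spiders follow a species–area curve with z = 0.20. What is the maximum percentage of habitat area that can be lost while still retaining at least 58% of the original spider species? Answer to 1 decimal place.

Need (A_new/A_old)^0.2 = 0.58, so A_new/A_old = 0.58^(1/0.2) = 0.58^5
ln(A_new/A_old) = ln 0.58 / 0.2 = -0.5447 / 0.2 = -2.7236
A_new/A_old = e^-2.7236 ≈ 0.06564
Fraction that can be lost = 1 − 0.06564 = 0.9344

93.4%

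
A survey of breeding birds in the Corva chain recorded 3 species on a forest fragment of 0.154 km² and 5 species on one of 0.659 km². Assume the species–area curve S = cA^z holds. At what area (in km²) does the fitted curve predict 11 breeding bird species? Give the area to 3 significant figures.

6.21 km²

z = ln(5/3) / ln(0.659/0.154) = 0.5108 / 1.4538 = 0.3514
c = 3 / 0.154^0.3514 = 3 / 0.5182 = 5.789
A = (11/5.789)^(1/0.3514) ⇒ ln A = ln(1.9)/0.3514 = 1.8269
A = e^1.8269 ≈ 6.214 km²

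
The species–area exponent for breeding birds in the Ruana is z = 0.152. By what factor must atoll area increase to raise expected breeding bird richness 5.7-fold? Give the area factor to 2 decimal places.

(A₂/A₁)^0.152 = 5.7, so A₂/A₁ = 5.7^(1/0.152) = 5.7^6.579
ln(A₂/A₁) = ln 5.7 / 0.152 = 1.7405 / 0.152 = 11.4504
A₂/A₁ = e^11.4504 ≈ 93942

93942.24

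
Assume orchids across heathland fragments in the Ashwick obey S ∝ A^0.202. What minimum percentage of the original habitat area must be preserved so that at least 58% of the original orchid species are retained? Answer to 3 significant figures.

6.74%

Need (A_new/A_old)^0.202 = 0.58, so A_new/A_old = 0.58^(1/0.202) = 0.58^4.95
ln(A_new/A_old) = ln 0.58 / 0.202 = -0.5447 / 0.202 = -2.6967
A_new/A_old = e^-2.6967 ≈ 0.06743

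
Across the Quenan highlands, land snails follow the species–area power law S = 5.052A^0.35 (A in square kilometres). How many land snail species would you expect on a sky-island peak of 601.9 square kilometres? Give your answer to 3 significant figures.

47.5

S = 5.052 × 601.9^0.35 = 5.052 × 9.394 ≈ 47.46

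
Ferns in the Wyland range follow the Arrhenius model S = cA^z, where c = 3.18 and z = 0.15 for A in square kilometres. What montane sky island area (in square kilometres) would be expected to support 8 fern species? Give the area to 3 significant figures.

8 = 3.18 × A^0.15  ⇒  A^0.15 = 8/3.18 = 2.516
ln A = ln(2.516) / 0.15 = 0.9226 / 0.15 = 6.1504
A = e^6.1504 ≈ 468.9 square kilometres

469 square kilometres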